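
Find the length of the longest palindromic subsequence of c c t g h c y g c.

Using dp[i][j] = 2 + dp[i+1][j−1] if the ends match, else max(dp[i+1][j], dp[i][j−1]):
dp[1][9] = 5. A witness is cgygc at positions 1,4,7,8,9.

5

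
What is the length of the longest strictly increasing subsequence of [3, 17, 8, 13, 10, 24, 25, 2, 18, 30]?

6

One longest increasing subsequence is 3, 8, 13, 24, 25, 30 (positions 1,3,4,6,7,10), of length 6; no longer one exists.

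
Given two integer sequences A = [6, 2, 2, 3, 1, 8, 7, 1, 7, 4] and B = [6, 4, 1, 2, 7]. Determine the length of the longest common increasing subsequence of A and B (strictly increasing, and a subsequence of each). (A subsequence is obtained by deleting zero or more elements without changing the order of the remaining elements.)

2

A longest common strictly increasing subsequence is 6, 7 (length 2); it appears in order in both A and B, and no longer such subsequence exists.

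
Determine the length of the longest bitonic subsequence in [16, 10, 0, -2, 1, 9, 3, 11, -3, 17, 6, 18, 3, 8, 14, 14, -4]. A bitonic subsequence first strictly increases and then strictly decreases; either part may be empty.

8

Let inc[i] be the LIS ending at i and dec[i] the longest strictly decreasing subsequence starting at i. inc = [1, 1, 1, 1, 2, 3, 3, 4, 1, 5, 4, 6, 3, 5, 6, 6, 1], dec = [6, 5, 4, 3, 3, 4, 3, 4, 2, 4, 3, 3, 2, 2, 2, 2, 1].
max_i inc[i]+dec[i]−1 = 8, with one witness 0, 1, 9, 11, 17, 6, 3, -4.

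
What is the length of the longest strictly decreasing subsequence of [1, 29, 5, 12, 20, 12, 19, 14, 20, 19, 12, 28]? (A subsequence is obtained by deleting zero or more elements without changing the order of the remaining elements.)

5

Let dp[i] be the longest decreasing subsequence ending at position i. Then dp = [1, 1, 2, 2, 2, 3, 3, 4, 2, 3, 5, 2].
The maximum is 5; one witness is 29, 20, 19, 14, 12 at positions 2,5,7,8,11.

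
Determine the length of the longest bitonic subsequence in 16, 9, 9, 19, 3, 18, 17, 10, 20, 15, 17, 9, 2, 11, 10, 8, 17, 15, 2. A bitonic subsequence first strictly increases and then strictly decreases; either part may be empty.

One longest bitonic subsequence is 16, 19, 18, 17, 15, 11, 10, 8, 2 (positions 1,4,6,7,10,14,15,16,19): it rises to 19 then falls. Length 9 is optimal.

9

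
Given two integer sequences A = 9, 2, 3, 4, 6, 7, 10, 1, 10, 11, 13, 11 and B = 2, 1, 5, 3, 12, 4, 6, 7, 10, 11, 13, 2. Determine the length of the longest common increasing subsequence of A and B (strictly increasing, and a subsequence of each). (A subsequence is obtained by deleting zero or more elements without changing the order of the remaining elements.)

8

A longest common strictly increasing subsequence is 2, 3, 4, 6, 7, 10, 11, 13 (length 8); it appears in order in both A and B, and no longer such subsequence exists.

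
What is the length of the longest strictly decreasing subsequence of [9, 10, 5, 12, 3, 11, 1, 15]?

One longest decreasing subsequence is 9, 5, 3, 1 (positions 1,3,5,7), of length 4; no longer one exists.

4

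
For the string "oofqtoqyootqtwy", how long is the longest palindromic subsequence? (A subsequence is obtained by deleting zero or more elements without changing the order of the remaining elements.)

7

Using dp[i][j] = 2 + dp[i+1][j−1] if the ends match, else max(dp[i+1][j], dp[i][j−1]):
dp[1][15] = 7. A witness is qtoootq at positions 4,5,6,9,10,11,12.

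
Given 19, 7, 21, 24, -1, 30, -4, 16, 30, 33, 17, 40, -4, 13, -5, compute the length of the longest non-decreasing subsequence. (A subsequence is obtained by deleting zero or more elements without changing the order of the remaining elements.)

Scanning left to right, the best length ending at each element is: 19→1, 7→1, 21→2, 24→3, -1→1, 30→4, -4→1, 16→2, 30→5, 33→6, 17→3, 40→7, -4→2, 13→3, -5→1.
So the longest non-decreasing subsequence has length 7, e.g. 19, 21, 24, 30, 30, 33, 40.

7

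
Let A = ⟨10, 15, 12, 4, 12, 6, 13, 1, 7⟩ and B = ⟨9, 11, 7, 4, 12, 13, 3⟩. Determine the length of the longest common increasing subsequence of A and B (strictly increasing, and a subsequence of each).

3

For each value that appears in both, track the longest common increasing run ending there.
The best achievable length is 3; one witness is 4, 12, 13 (A-positions 4,5,7, B-positions 4,5,6).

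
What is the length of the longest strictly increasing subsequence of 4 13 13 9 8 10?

Let dp[i] be the longest increasing subsequence ending at position i. Then dp = [1, 2, 2, 2, 2, 3].
The maximum is 3; one witness is 4, 9, 10 at positions 1,4,6.

3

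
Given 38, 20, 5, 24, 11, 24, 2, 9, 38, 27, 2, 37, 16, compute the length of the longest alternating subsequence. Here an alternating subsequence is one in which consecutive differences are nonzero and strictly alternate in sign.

Track the best alternating length ending on an up-step vs a down-step at each position: up/down = 1/1, 1/2, 1/2, 3/2, 3/4, 5/2, 1/6, 7/6, 7/1, 7/8, 1/8, 9/8, 9/10.
The maximum over both is 10; one such subsequence is 38, 20, 24, 11, 24, 2, 38, 27, 37, 16.

10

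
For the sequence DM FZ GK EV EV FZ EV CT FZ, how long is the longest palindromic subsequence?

5

One longest palindromic subsequence is FZ EV FZ EV FZ (positions 2,5,6,7,9); it reads the same forward and backward, and the interval DP gives dp[1][9] = 5.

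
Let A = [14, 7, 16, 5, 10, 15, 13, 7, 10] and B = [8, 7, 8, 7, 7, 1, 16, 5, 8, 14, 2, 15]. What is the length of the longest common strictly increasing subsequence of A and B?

For each value that appears in both, track the longest common increasing run ending there.
The best achievable length is 2; one witness is 7, 16 (A-positions 2,3, B-positions 2,7).

2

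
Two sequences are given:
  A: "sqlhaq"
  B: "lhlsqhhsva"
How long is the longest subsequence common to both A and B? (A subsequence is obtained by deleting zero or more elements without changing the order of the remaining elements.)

4

A longest common subsequence is sqha (length 4); the LCS DP confirms no longer common subsequence exists.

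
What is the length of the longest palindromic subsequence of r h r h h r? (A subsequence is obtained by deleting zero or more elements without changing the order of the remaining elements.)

5

One longest palindromic subsequence is rhhhr (positions 1,2,4,5,6); it reads the same forward and backward, and the interval DP gives dp[1][6] = 5.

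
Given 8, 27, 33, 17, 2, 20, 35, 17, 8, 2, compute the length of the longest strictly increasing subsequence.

4

Let dp[i] be the longest increasing subsequence ending at position i. Then dp = [1, 2, 3, 2, 1, 3, 4, 2, 2, 1].
The maximum is 4; one witness is 8, 27, 33, 35 at positions 1,2,3,7.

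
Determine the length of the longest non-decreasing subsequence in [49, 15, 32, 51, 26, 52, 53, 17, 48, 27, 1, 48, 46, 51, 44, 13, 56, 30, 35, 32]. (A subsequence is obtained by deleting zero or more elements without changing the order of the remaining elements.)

Let dp[i] be the longest non-decreasing subsequence ending at position i. Then dp = [1, 1, 2, 3, 2, 4, 5, 2, 3, 3, 1, 4, 4, 5, 4, 2, 6, 4, 5, 5].
The maximum is 6; one witness is 15, 32, 51, 52, 53, 56 at positions 2,3,4,6,7,17.

6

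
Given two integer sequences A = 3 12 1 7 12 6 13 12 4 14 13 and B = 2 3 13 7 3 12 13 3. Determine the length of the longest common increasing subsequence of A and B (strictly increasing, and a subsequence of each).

4

A longest common strictly increasing subsequence is 3, 7, 12, 13 (length 4); it appears in order in both A and B, and no longer such subsequence exists.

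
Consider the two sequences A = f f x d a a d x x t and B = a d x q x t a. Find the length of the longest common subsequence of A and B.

5

Backtracking the LCS table gives one alignment: a (A6,B1) → d (A7,B2) → x (A8,B3) → x (A9,B5) → t (A10,B6).
So the longest common subsequence has length 5.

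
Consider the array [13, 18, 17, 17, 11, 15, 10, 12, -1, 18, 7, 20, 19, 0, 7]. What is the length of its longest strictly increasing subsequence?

Let dp[i] be the longest increasing subsequence ending at position i. Then dp = [1, 2, 2, 2, 1, 2, 1, 2, 1, 3, 2, 4, 4, 2, 3].
The maximum is 4; one witness is 13, 17, 18, 20 at positions 1,3,10,12.

4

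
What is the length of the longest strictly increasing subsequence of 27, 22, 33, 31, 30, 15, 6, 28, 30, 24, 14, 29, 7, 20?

Scanning left to right, the best length ending at each element is: 27→1, 22→1, 33→2, 31→2, 30→2, 15→1, 6→1, 28→2, 30→3, 24→2, 14→2, 29→3, 7→2, 20→3.
So the longest increasing subsequence has length 3, e.g. 27, 28, 30.

3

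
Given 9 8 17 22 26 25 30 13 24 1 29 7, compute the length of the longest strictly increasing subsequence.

One longest increasing subsequence is 9, 17, 22, 26, 30 (positions 1,3,4,5,7), of length 5; no longer one exists.

5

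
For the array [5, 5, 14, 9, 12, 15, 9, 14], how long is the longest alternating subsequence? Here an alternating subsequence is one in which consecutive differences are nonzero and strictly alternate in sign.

Track the best alternating length ending on an up-step vs a down-step at each position: up/down = 1/1, 1/1, 2/1, 2/3, 4/3, 4/1, 2/5, 6/5.
The maximum over both is 6; one such subsequence is 5, 14, 9, 12, 9, 14.

6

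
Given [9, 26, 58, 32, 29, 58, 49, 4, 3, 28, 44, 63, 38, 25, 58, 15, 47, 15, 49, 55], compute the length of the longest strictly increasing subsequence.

7

Scanning left to right, the best length ending at each element is: 9→1, 26→2, 58→3, 32→3, 29→3, 58→4, 49→4, 4→1, 3→1, 28→3, 44→4, 63→5, 38→4, 25→2, 58→5, 15→2, 47→5, 15→2, 49→6, 55→7.
So the longest increasing subsequence has length 7, e.g. 9, 26, 32, 44, 47, 49, 55.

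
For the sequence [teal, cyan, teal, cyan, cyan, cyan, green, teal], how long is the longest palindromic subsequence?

6

Using dp[i][j] = 2 + dp[i+1][j−1] if the ends match, else max(dp[i+1][j], dp[i][j−1]):
dp[1][8] = 6. A witness is teal cyan cyan cyan cyan teal at positions 1,2,4,5,6,8.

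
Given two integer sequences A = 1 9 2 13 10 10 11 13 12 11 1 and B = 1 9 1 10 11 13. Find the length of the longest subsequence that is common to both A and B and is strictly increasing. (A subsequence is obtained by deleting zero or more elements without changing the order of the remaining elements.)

For each value that appears in both, track the longest common increasing run ending there.
The best achievable length is 5; one witness is 1, 9, 10, 11, 13 (A-positions 1,2,5,7,8, B-positions 1,2,4,5,6).

5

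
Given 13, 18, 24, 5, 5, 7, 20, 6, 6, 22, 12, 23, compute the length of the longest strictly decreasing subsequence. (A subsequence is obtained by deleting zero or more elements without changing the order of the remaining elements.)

3

Let dp[i] be the longest decreasing subsequence ending at position i. Then dp = [1, 1, 1, 2, 2, 2, 2, 3, 3, 2, 3, 2].
The maximum is 3; one witness is 13, 7, 6 at positions 1,6,8.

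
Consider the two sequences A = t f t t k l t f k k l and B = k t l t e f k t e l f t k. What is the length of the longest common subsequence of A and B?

6

Backtracking the LCS table gives one alignment: t (A1,B4) → f (A2,B6) → t (A3,B8) → l (A6,B10) → t (A7,B12) → k (A10,B13).
So the longest common subsequence has length 6.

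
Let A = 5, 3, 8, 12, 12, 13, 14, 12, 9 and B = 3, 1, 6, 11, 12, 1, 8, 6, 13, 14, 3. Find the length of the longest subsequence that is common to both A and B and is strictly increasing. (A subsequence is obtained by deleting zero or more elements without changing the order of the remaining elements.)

For each value that appears in both, track the longest common increasing run ending there.
The best achievable length is 4; one witness is 3, 12, 13, 14 (A-positions 2,4,6,7, B-positions 1,5,9,10).

4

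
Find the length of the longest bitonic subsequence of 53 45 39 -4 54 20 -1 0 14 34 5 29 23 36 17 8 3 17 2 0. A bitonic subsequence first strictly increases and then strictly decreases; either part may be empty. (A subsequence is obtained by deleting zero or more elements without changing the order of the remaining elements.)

12

Let inc[i] be the LIS ending at i and dec[i] the longest strictly decreasing subsequence starting at i. inc = [1, 1, 1, 1, 2, 2, 2, 3, 4, 5, 4, 5, 5, 6, 5, 5, 4, 6, 4, 3], dec = [11, 10, 9, 1, 9, 6, 1, 1, 5, 8, 4, 7, 6, 6, 5, 4, 3, 3, 2, 1].
max_i inc[i]+dec[i]−1 = 12, with one witness -4, -1, 0, 14, 34, 29, 23, 17, 8, 3, 2, 0.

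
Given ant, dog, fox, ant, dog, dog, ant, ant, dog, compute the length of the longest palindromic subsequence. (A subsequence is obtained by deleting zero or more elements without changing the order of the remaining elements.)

6

One longest palindromic subsequence is dog ant dog dog ant dog (positions 2,4,5,6,8,9); it reads the same forward and backward, and the interval DP gives dp[1][9] = 6.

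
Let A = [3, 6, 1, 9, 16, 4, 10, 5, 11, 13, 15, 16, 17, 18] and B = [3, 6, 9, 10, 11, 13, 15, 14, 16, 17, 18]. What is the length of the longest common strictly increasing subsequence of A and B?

10

A longest common strictly increasing subsequence is 3, 6, 9, 10, 11, 13, 15, 16, 17, 18 (length 10); it appears in order in both A and B, and no longer such subsequence exists.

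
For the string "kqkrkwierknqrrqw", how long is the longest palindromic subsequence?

7

One longest palindromic subsequence is qrrqrrq (positions 2,4,9,12,13,14,15); it reads the same forward and backward, and the interval DP gives dp[1][16] = 7.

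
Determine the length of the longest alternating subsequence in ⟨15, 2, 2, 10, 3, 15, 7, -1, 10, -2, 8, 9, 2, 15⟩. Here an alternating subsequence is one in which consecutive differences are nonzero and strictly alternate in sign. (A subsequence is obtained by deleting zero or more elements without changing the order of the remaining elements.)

Track the best alternating length ending on an up-step vs a down-step at each position: up/down = 1/1, 1/2, 1/2, 3/2, 3/4, 5/1, 5/6, 1/6, 7/6, 1/8, 9/8, 9/8, 9/10, 11/1.
The maximum over both is 11; one such subsequence is 15, 2, 10, 3, 15, 7, 10, -2, 8, 2, 15.

11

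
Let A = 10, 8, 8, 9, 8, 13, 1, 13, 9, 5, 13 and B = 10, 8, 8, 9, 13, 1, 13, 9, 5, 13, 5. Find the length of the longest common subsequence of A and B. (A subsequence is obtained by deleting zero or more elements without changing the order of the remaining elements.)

A longest common subsequence is 10, 8, 8, 9, 13, 1, 13, 9, 5, 13 (length 10); the LCS DP confirms no longer common subsequence exists.

10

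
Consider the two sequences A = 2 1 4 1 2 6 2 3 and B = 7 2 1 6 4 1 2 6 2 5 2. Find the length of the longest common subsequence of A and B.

7

Backtracking the LCS table gives one alignment: 2 (A1,B2) → 1 (A2,B3) → 4 (A3,B5) → 1 (A4,B6) → 2 (A5,B7) → 6 (A6,B8) → 2 (A7,B11).
So the longest common subsequence has length 7.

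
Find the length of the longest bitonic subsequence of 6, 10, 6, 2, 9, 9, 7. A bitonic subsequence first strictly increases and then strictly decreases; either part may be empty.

Let inc[i] be the LIS ending at i and dec[i] the longest strictly decreasing subsequence starting at i. inc = [1, 2, 1, 1, 2, 2, 2], dec = [2, 3, 2, 1, 2, 2, 1].
max_i inc[i]+dec[i]−1 = 4, with one witness 6, 10, 9, 7.

4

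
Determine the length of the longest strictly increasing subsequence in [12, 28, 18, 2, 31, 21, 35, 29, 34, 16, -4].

Scanning left to right, the best length ending at each element is: 12→1, 28→2, 18→2, 2→1, 31→3, 21→3, 35→4, 29→4, 34→5, 16→2, -4→1.
So the longest increasing subsequence has length 5, e.g. 12, 18, 21, 29, 34.

5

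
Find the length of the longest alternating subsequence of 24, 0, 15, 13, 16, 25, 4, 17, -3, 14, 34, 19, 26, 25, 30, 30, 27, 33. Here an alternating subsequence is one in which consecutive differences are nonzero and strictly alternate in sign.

Track the best alternating length ending on an up-step vs a down-step at each position: up/down = 1/1, 1/2, 3/2, 3/4, 5/2, 5/1, 3/6, 7/6, 1/8, 9/8, 9/1, 9/10, 11/10, 11/12, 13/10, 13/10, 13/14, 15/10.
The maximum over both is 15; one such subsequence is 24, 0, 15, 13, 16, 4, 17, -3, 34, 19, 26, 25, 30, 27, 33.

15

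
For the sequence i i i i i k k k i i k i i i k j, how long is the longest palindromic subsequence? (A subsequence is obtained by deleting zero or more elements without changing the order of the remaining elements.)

13

Using dp[i][j] = 2 + dp[i+1][j−1] if the ends match, else max(dp[i+1][j], dp[i][j−1]):
dp[1][16] = 13. A witness is iiiiikkkiiiii at positions 1,2,3,4,5,6,7,8,9,10,12,13,14.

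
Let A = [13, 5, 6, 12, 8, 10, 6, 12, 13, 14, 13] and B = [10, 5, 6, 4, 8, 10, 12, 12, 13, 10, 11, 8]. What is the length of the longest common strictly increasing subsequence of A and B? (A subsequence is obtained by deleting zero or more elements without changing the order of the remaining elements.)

For each value that appears in both, track the longest common increasing run ending there.
The best achievable length is 6; one witness is 5, 6, 8, 10, 12, 13 (A-positions 2,3,5,6,8,9, B-positions 2,3,5,6,7,9).

6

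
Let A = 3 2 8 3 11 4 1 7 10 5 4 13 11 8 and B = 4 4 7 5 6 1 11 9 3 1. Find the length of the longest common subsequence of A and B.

4

A longest common subsequence is 4, 7, 5, 11 (length 4); the LCS DP confirms no longer common subsequence exists.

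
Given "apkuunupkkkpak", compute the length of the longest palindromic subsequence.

One longest palindromic subsequence is apkunukpa (positions 1,2,3,5,6,7,11,12,13); it reads the same forward and backward, and the interval DP gives dp[1][14] = 9.

9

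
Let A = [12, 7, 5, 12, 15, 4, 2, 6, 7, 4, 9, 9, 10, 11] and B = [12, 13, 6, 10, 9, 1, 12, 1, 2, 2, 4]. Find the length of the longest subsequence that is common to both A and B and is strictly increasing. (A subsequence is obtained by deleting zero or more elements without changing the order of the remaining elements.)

For each value that appears in both, track the longest common increasing run ending there.
The best achievable length is 2; one witness is 6, 10 (A-positions 8,13, B-positions 3,4).

2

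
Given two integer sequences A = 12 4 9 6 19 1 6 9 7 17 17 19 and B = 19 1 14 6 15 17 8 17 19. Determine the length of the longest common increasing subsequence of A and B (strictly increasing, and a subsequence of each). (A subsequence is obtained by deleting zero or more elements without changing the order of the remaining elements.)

A longest common strictly increasing subsequence is 1, 6, 17, 19 (length 4); it appears in order in both A and B, and no longer such subsequence exists.

4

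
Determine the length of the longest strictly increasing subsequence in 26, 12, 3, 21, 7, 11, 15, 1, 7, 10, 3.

4

Let dp[i] be the longest increasing subsequence ending at position i. Then dp = [1, 1, 1, 2, 2, 3, 4, 1, 2, 3, 2].
The maximum is 4; one witness is 3, 7, 11, 15 at positions 3,5,6,7.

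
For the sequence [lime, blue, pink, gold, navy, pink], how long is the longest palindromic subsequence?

3

Using dp[i][j] = 2 + dp[i+1][j−1] if the ends match, else max(dp[i+1][j], dp[i][j−1]):
dp[1][6] = 3. A witness is pink navy pink at positions 3,5,6.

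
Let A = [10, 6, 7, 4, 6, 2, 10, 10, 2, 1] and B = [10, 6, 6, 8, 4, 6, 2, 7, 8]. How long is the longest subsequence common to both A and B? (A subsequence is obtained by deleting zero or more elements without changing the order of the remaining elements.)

5

A longest common subsequence is 10, 6, 4, 6, 2 (length 5); the LCS DP confirms no longer common subsequence exists.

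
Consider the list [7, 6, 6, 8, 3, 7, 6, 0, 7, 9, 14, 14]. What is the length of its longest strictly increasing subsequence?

Scanning left to right, the best length ending at each element is: 7→1, 6→1, 6→1, 8→2, 3→1, 7→2, 6→2, 0→1, 7→3, 9→4, 14→5, 14→5.
So the longest increasing subsequence has length 5, e.g. 3, 6, 7, 9, 14.

5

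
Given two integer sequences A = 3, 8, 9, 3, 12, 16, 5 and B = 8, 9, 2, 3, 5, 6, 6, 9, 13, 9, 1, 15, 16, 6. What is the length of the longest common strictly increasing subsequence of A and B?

A longest common strictly increasing subsequence is 8, 9, 16 (length 3); it appears in order in both A and B, and no longer such subsequence exists.

3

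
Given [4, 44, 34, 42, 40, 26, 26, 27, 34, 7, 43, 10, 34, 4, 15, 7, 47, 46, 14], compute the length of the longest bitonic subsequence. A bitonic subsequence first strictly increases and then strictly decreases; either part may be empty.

8

One longest bitonic subsequence is 4, 26, 27, 34, 43, 34, 15, 14 (positions 1,6,8,9,11,13,15,19): it rises to 43 then falls. Length 8 is optimal.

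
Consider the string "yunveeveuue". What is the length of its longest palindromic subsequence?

One longest palindromic subsequence is uveevu (positions 2,4,5,6,7,10); it reads the same forward and backward, and the interval DP gives dp[1][11] = 6.

6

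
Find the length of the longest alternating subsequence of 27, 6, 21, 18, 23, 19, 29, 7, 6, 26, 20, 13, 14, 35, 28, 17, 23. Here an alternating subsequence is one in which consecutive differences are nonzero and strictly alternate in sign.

13

Track the best alternating length ending on an up-step vs a down-step at each position: up/down = 1/1, 1/2, 3/2, 3/4, 5/2, 5/6, 7/1, 3/8, 1/8, 9/8, 9/10, 9/10, 11/10, 11/1, 11/12, 11/12, 13/12.
The maximum over both is 13; one such subsequence is 27, 6, 21, 18, 23, 19, 29, 7, 26, 20, 35, 17, 23.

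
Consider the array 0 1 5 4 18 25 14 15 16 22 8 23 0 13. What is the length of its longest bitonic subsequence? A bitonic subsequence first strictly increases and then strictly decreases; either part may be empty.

9

One longest bitonic subsequence is 0, 1, 5, 14, 15, 16, 22, 8, 0 (positions 1,2,3,7,8,9,10,11,13): it rises to 22 then falls. Length 9 is optimal.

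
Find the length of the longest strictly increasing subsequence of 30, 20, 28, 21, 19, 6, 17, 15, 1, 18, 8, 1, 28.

4

One longest increasing subsequence is 6, 17, 18, 28 (positions 6,7,10,13), of length 4; no longer one exists.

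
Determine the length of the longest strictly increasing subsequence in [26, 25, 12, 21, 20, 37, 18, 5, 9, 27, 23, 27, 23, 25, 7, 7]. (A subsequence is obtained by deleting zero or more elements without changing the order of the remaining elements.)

One longest increasing subsequence is 12, 21, 23, 27 (positions 3,4,11,12), of length 4; no longer one exists.

4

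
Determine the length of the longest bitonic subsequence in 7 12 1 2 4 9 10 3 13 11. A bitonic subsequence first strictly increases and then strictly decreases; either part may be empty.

7

Let inc[i] be the LIS ending at i and dec[i] the longest strictly decreasing subsequence starting at i. inc = [1, 2, 1, 2, 3, 4, 5, 3, 6, 6], dec = [3, 3, 1, 1, 2, 2, 2, 1, 2, 1].
max_i inc[i]+dec[i]−1 = 7, with one witness 1, 2, 4, 9, 10, 13, 11.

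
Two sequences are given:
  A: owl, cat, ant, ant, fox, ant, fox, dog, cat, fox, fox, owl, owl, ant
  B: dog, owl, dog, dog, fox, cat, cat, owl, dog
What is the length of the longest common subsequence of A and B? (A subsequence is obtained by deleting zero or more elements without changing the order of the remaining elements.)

4

Backtracking the LCS table gives one alignment: owl (A1,B2) → cat (A2,B6) → cat (A9,B7) → owl (A12,B8).
So the longest common subsequence has length 4.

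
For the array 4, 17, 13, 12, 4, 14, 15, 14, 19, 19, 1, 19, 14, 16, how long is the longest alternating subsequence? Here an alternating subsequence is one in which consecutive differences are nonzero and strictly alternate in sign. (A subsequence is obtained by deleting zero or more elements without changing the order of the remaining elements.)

10

A longest alternating subsequence is 4, 17, 13, 15, 14, 19, 1, 19, 14, 16 (positions 1,2,3,7,8,9,11,12,13,14); its 9 consecutive differences strictly alternate in sign, and length 10 is optimal.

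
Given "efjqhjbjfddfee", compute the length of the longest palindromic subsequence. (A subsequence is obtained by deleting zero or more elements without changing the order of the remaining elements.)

7

One longest palindromic subsequence is efjbjfe (positions 1,2,6,7,8,12,14); it reads the same forward and backward, and the interval DP gives dp[1][14] = 7.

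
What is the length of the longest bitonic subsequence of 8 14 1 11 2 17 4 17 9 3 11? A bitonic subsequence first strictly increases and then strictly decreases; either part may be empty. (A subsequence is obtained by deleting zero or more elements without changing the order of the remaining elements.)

One longest bitonic subsequence is 1, 2, 4, 17, 9, 3 (positions 3,5,7,8,9,10): it rises to 17 then falls. Length 6 is optimal.

6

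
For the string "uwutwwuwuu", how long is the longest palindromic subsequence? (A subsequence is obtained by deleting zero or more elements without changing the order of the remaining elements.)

Using dp[i][j] = 2 + dp[i+1][j−1] if the ends match, else max(dp[i+1][j], dp[i][j−1]):
dp[1][10] = 8. A witness is uwuwwuwu at positions 1,2,3,5,6,7,8,10.

8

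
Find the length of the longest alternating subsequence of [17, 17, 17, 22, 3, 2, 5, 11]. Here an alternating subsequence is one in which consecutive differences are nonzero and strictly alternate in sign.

4

A longest alternating subsequence is 17, 22, 3, 5 (positions 1,4,5,7); its 3 consecutive differences strictly alternate in sign, and length 4 is optimal.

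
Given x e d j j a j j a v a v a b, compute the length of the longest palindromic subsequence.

One longest palindromic subsequence is avava (positions 9,10,11,12,13); it reads the same forward and backward, and the interval DP gives dp[1][14] = 5.

5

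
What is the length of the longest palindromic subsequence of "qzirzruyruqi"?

Using dp[i][j] = 2 + dp[i+1][j−1] if the ends match, else max(dp[i+1][j], dp[i][j−1]):
dp[1][12] = 5. A witness is iurui at positions 3,7,9,10,12.

5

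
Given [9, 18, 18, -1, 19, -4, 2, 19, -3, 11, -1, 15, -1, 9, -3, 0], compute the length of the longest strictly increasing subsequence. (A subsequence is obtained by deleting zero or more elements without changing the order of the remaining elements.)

4

Let dp[i] be the longest increasing subsequence ending at position i. Then dp = [1, 2, 2, 1, 3, 1, 2, 3, 2, 3, 3, 4, 3, 4, 2, 4].
The maximum is 4; one witness is -1, 2, 11, 15 at positions 4,7,10,12.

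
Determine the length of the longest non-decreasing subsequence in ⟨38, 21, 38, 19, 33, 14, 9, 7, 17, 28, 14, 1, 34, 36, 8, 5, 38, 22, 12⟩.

6

One longest non-decreasing subsequence is 14, 17, 28, 34, 36, 38 (positions 6,9,10,13,14,17), of length 6; no longer one exists.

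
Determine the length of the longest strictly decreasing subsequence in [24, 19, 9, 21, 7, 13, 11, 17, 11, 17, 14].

Scanning left to right, the best length ending at each element is: 24→1, 19→2, 9→3, 21→2, 7→4, 13→3, 11→4, 17→3, 11→4, 17→3, 14→4.
So the longest decreasing subsequence has length 4, e.g. 24, 19, 9, 7.

4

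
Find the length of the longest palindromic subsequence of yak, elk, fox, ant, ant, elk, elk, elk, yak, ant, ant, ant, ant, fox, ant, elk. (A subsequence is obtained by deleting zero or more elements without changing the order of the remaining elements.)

11

One longest palindromic subsequence is elk fox ant ant elk elk elk ant ant fox elk (positions 2,3,4,5,6,7,8,12,13,14,16); it reads the same forward and backward, and the interval DP gives dp[1][16] = 11.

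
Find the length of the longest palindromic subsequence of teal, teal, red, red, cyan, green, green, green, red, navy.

Using dp[i][j] = 2 + dp[i+1][j−1] if the ends match, else max(dp[i+1][j], dp[i][j−1]):
dp[1][10] = 5. A witness is red green green green red at positions 4,6,7,8,9.

5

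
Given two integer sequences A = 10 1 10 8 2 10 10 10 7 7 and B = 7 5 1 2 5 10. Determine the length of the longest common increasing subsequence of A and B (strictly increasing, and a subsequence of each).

3

A longest common strictly increasing subsequence is 1, 2, 10 (length 3); it appears in order in both A and B, and no longer such subsequence exists.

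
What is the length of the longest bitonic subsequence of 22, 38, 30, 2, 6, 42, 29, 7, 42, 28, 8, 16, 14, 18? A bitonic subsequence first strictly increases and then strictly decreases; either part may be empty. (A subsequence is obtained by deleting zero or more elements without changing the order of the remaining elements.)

7

One longest bitonic subsequence is 22, 38, 30, 29, 28, 16, 14 (positions 1,2,3,7,10,12,13): it rises to 38 then falls. Length 7 is optimal.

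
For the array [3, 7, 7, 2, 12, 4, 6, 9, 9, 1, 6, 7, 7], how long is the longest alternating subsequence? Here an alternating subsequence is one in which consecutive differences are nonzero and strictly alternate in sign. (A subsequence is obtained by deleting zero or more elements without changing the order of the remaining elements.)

8

A longest alternating subsequence is 3, 7, 2, 12, 4, 6, 1, 6 (positions 1,2,4,5,6,7,10,11); its 7 consecutive differences strictly alternate in sign, and length 8 is optimal.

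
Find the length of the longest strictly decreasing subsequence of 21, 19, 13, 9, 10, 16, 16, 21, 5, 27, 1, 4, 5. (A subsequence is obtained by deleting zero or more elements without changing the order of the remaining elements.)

Scanning left to right, the best length ending at each element is: 21→1, 19→2, 13→3, 9→4, 10→4, 16→3, 16→3, 21→1, 5→5, 27→1, 1→6, 4→6, 5→5.
So the longest decreasing subsequence has length 6, e.g. 21, 19, 13, 9, 5, 1.

6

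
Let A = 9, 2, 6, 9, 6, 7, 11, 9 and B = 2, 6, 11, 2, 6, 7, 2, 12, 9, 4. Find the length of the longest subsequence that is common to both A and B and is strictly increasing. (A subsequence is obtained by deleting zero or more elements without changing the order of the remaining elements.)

4

For each value that appears in both, track the longest common increasing run ending there.
The best achievable length is 4; one witness is 2, 6, 7, 9 (A-positions 2,3,6,8, B-positions 1,2,6,9).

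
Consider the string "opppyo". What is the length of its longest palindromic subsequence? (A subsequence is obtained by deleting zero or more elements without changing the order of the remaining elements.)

One longest palindromic subsequence is opppo (positions 1,2,3,4,6); it reads the same forward and backward, and the interval DP gives dp[1][6] = 5.

5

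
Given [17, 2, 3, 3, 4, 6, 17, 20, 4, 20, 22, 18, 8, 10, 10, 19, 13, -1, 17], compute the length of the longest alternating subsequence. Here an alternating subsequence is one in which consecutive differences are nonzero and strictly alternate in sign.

9

A longest alternating subsequence is 17, 2, 6, 4, 20, 18, 19, 13, 17 (positions 1,2,6,9,10,12,16,17,19); its 8 consecutive differences strictly alternate in sign, and length 9 is optimal.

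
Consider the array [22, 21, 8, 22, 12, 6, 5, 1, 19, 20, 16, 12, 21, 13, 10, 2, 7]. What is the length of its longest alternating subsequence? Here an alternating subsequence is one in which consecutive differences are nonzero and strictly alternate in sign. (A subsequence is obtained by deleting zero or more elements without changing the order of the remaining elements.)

9

A longest alternating subsequence is 22, 21, 22, 12, 19, 16, 21, 2, 7 (positions 1,2,4,5,9,11,13,16,17); its 8 consecutive differences strictly alternate in sign, and length 9 is optimal.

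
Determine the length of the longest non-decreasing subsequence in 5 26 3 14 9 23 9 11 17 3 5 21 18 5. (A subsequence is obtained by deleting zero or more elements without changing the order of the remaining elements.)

6

One longest non-decreasing subsequence is 5, 9, 9, 11, 17, 21 (positions 1,5,7,8,9,12), of length 6; no longer one exists.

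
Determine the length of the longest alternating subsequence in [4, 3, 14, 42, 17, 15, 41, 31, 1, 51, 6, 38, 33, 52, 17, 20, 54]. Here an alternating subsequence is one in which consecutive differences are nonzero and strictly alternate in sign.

A longest alternating subsequence is 4, 3, 42, 17, 41, 31, 51, 6, 38, 33, 52, 17, 20 (positions 1,2,4,5,7,8,10,11,12,13,14,15,16); its 12 consecutive differences strictly alternate in sign, and length 13 is optimal.

13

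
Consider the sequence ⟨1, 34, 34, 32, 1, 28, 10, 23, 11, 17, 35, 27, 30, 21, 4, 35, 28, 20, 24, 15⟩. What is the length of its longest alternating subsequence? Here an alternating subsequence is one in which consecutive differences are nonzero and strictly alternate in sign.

A longest alternating subsequence is 1, 34, 1, 28, 10, 23, 11, 35, 27, 30, 21, 35, 20, 24, 15 (positions 1,2,5,6,7,8,9,11,12,13,14,16,18,19,20); its 14 consecutive differences strictly alternate in sign, and length 15 is optimal.

15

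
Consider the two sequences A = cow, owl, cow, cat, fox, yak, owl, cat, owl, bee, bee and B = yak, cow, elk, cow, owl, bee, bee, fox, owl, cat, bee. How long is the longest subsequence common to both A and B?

6

Backtracking the LCS table gives one alignment: cow (A1,B4) → owl (A2,B5) → fox (A5,B8) → owl (A7,B9) → cat (A8,B10) → bee (A11,B11).
So the longest common subsequence has length 6.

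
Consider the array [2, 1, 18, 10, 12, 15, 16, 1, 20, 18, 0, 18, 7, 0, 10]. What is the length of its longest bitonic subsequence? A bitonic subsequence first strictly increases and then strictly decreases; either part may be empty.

Let inc[i] be the LIS ending at i and dec[i] the longest strictly decreasing subsequence starting at i. inc = [1, 1, 2, 2, 3, 4, 5, 1, 6, 6, 1, 6, 2, 1, 3], dec = [3, 2, 4, 3, 3, 3, 3, 2, 4, 3, 1, 3, 2, 1, 1].
max_i inc[i]+dec[i]−1 = 9, with one witness 2, 10, 12, 15, 16, 20, 18, 7, 0.

9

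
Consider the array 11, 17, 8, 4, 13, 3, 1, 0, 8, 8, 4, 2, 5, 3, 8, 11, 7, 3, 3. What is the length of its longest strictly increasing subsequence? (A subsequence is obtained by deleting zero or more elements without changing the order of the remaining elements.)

One longest increasing subsequence is 3, 4, 5, 8, 11 (positions 6,11,13,15,16), of length 5; no longer one exists.

5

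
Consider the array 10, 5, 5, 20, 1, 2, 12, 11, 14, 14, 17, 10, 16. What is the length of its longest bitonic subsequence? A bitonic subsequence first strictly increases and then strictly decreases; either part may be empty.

6

Let inc[i] be the LIS ending at i and dec[i] the longest strictly decreasing subsequence starting at i. inc = [1, 1, 1, 2, 1, 2, 3, 3, 4, 4, 5, 3, 5], dec = [3, 2, 2, 4, 1, 1, 3, 2, 2, 2, 2, 1, 1].
max_i inc[i]+dec[i]−1 = 6, with one witness 1, 2, 12, 14, 17, 16.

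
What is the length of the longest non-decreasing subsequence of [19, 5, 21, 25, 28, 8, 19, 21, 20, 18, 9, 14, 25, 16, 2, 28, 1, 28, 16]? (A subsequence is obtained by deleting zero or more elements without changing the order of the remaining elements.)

7

Scanning left to right, the best length ending at each element is: 19→1, 5→1, 21→2, 25→3, 28→4, 8→2, 19→3, 21→4, 20→4, 18→3, 9→3, 14→4, 25→5, 16→5, 2→1, 28→6, 1→1, 28→7, 16→6.
So the longest non-decreasing subsequence has length 7, e.g. 5, 8, 19, 21, 25, 28, 28.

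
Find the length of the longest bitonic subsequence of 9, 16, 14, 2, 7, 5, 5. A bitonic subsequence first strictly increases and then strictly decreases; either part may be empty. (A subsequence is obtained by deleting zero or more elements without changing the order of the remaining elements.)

Let inc[i] be the LIS ending at i and dec[i] the longest strictly decreasing subsequence starting at i. inc = [1, 2, 2, 1, 2, 2, 2], dec = [3, 4, 3, 1, 2, 1, 1].
max_i inc[i]+dec[i]−1 = 5, with one witness 9, 16, 14, 7, 5.

5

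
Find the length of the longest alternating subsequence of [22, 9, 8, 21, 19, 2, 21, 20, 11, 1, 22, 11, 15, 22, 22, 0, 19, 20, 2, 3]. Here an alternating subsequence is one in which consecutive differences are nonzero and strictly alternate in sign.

Track the best alternating length ending on an up-step vs a down-step at each position: up/down = 1/1, 1/2, 1/2, 3/2, 3/4, 1/4, 5/2, 5/6, 5/6, 1/6, 7/1, 7/8, 9/8, 9/1, 9/1, 1/10, 11/10, 11/10, 11/12, 13/12.
The maximum over both is 13; one such subsequence is 22, 9, 21, 19, 21, 20, 22, 11, 15, 0, 19, 2, 3.

13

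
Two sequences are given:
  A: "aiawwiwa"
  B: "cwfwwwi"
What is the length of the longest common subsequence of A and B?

3

A longest common subsequence is wwi (length 3); the LCS DP confirms no longer common subsequence exists.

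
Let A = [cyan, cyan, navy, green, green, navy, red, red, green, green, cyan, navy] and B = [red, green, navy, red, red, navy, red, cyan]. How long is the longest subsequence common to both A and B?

5

Backtracking the LCS table gives one alignment: green (A5,B2) → navy (A6,B3) → red (A7,B5) → red (A8,B7) → cyan (A11,B8).
So the longest common subsequence has length 5.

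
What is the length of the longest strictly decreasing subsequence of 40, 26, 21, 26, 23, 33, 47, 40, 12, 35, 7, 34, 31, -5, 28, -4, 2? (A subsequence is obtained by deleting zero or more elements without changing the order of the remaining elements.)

Let dp[i] be the longest decreasing subsequence ending at position i. Then dp = [1, 2, 3, 2, 3, 2, 1, 2, 4, 3, 5, 4, 5, 6, 6, 7, 7].
The maximum is 7; one witness is 47, 40, 35, 34, 31, 28, -4 at positions 7,8,10,12,13,15,16.

7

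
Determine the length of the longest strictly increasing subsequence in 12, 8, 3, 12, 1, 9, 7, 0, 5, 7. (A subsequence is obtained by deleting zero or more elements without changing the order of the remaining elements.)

Scanning left to right, the best length ending at each element is: 12→1, 8→1, 3→1, 12→2, 1→1, 9→2, 7→2, 0→1, 5→2, 7→3.
So the longest increasing subsequence has length 3, e.g. 3, 5, 7.

3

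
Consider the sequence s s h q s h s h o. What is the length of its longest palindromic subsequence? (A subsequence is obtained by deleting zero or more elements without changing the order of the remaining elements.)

Using dp[i][j] = 2 + dp[i+1][j−1] if the ends match, else max(dp[i+1][j], dp[i][j−1]):
dp[1][9] = 5. A witness is hshsh at positions 3,5,6,7,8.

5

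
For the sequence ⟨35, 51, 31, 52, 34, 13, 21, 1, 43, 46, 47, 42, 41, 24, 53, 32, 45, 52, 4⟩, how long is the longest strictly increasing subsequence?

6

Scanning left to right, the best length ending at each element is: 35→1, 51→2, 31→1, 52→3, 34→2, 13→1, 21→2, 1→1, 43→3, 46→4, 47→5, 42→3, 41→3, 24→3, 53→6, 32→4, 45→5, 52→6, 4→2.
So the longest increasing subsequence has length 6, e.g. 31, 34, 43, 46, 47, 53.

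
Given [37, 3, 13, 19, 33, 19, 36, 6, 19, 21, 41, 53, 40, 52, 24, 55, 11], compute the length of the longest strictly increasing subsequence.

8

Let dp[i] be the longest increasing subsequence ending at position i. Then dp = [1, 1, 2, 3, 4, 3, 5, 2, 3, 4, 6, 7, 6, 7, 5, 8, 3].
The maximum is 8; one witness is 3, 13, 19, 33, 36, 41, 53, 55 at positions 2,3,4,5,7,11,12,16.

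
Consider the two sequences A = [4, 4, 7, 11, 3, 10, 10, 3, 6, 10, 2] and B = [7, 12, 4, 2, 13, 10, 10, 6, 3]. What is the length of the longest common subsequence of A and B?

4

Backtracking the LCS table gives one alignment: 4 (A1,B3) → 10 (A6,B6) → 10 (A7,B7) → 3 (A8,B9).
So the longest common subsequence has length 4.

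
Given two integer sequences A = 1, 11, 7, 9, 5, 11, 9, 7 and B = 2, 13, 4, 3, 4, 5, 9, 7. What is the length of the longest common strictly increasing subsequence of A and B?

For each value that appears in both, track the longest common increasing run ending there.
The best achievable length is 2; one witness is 5, 9 (A-positions 5,7, B-positions 6,7).

2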